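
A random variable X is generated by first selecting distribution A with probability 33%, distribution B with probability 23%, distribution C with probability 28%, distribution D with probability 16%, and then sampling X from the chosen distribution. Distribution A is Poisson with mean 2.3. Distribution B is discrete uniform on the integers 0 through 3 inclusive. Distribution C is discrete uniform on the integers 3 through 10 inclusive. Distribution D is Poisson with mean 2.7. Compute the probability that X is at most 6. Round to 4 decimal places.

0.8536

Conditional on each component, P(X ≤ 6): A: 0.990638; B: 1; C: 0.5; D: 0.979431.
By total probability, P(X ≤ 6) = 0.33·0.990638 + 0.23·1 + 0.28·0.5 + 0.16·0.979431 = 0.853619.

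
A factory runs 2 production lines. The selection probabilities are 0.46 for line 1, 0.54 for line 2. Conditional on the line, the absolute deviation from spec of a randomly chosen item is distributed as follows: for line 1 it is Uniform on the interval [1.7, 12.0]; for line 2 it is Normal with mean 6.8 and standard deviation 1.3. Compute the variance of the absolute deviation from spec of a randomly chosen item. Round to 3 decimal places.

Per component, 1: μ=6.85, E[X²]=55.7633; 2: μ=6.8, E[X²]=47.93.
E[X] = 0.46·6.85 + 0.54·6.8 = 6.823.
E[X²] = 0.46·55.7633 + 0.54·47.93 = 51.5333.
Var(X) = E[X²] − (E[X])² = 51.5333 − 46.5533 = 4.98.

4.980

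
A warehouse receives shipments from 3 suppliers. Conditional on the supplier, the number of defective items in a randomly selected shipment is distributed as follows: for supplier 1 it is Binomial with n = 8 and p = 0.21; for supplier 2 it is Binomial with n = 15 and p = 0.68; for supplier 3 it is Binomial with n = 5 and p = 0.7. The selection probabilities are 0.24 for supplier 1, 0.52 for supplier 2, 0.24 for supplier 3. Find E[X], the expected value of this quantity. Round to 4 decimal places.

Component means — 1: 1.68; 2: 10.2; 3: 3.5.
E[X] = 0.24·1.68 + 0.52·10.2 + 0.24·3.5 = 6.5472.

6.5472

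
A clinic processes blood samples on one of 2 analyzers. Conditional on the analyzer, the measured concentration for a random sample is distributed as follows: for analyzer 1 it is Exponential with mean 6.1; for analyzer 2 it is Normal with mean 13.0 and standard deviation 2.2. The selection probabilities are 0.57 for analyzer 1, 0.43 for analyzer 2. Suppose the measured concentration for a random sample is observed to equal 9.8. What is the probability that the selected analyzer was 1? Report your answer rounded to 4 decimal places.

Likelihoods f(9.8 | ·): 1: 0.0328815; 2: 0.0629605.
Posterior ∝ prior × likelihood. Numerator for 1: 0.57·0.0328815 = 0.0187424.
Normalizing constant: 0.57·0.0328815 + 0.43·0.0629605 = 0.0458155.
P(1 | observation) = 0.0187424 / 0.0458155 = 0.409085.

0.4091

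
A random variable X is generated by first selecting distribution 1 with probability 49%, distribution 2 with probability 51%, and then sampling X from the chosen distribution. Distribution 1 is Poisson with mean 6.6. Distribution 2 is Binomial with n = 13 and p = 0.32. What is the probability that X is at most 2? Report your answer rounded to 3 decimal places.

Conditional on each component, P(X ≤ 2): 1: 0.0399676; 2: 0.162123.
By total probability, P(X ≤ 2) = 0.49·0.0399676 + 0.51·0.162123 = 0.102267.

0.102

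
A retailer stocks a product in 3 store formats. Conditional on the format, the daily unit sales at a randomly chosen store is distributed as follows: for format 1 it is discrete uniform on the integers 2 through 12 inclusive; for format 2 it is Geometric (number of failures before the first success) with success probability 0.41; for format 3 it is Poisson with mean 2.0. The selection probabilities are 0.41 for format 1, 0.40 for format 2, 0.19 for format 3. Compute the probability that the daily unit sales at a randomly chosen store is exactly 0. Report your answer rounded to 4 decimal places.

0.1897

Conditional on each format, P(X = 0): 1: 0; 2: 0.41; 3: 0.135335.
By total probability, P(X = 0) = 0.41·0 + 0.4·0.41 + 0.19·0.135335 = 0.189714.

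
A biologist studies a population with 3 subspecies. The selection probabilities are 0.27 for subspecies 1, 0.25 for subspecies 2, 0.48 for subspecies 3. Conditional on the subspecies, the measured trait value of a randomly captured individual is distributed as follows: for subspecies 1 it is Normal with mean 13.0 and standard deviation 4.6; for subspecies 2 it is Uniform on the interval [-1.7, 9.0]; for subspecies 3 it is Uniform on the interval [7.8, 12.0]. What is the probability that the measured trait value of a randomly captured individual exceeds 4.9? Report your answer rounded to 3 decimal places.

0.835

Conditional on each subspecies, P(X > 4.9): 1: 0.96087; 2: 0.383178; 3: 1.
By total probability, P(X > 4.9) = 0.27·0.96087 + 0.25·0.383178 + 0.48·1 = 0.835229.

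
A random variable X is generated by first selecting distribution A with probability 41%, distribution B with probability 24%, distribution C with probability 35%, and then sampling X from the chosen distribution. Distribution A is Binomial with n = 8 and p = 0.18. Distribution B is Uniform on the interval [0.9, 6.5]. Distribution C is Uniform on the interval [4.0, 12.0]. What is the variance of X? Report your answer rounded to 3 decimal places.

Per component, A: μ=1.44, E[X²]=3.2544; B: μ=3.7, E[X²]=16.3033; C: μ=8, E[X²]=69.3333.
E[X] = 0.41·1.44 + 0.24·3.7 + 0.35·8 = 4.2784.
E[X²] = 0.41·3.2544 + 0.24·16.3033 + 0.35·69.3333 = 29.5138.
Var(X) = E[X²] − (E[X])² = 29.5138 − 18.3047 = 11.2091.

11.209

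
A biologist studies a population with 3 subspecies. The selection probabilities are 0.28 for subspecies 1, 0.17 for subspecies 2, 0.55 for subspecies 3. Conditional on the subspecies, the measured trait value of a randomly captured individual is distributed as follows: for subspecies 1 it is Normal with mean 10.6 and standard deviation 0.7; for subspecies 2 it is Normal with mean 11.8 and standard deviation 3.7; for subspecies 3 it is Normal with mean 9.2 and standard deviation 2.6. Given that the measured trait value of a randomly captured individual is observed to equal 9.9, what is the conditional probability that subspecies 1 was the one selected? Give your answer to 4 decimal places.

0.4983

Likelihoods f(9.9 | ·): 1: 0.345672; 2: 0.0945034; 3: 0.147978.
Posterior ∝ prior × likelihood. Numerator for 1: 0.28·0.345672 = 0.0967883.
Normalizing constant: 0.28·0.345672 + 0.17·0.0945034 + 0.55·0.147978 = 0.194242.
P(1 | observation) = 0.0967883 / 0.194242 = 0.498288.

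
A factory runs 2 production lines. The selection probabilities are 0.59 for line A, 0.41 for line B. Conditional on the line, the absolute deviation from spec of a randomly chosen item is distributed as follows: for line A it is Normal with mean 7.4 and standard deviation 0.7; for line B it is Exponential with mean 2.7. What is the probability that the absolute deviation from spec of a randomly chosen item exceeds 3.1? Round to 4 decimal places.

Conditional on each line, P(X > 3.1): A: 1; B: 0.317224.
By total probability, P(X > 3.1) = 0.59·1 + 0.41·0.317224 = 0.720062.

0.7201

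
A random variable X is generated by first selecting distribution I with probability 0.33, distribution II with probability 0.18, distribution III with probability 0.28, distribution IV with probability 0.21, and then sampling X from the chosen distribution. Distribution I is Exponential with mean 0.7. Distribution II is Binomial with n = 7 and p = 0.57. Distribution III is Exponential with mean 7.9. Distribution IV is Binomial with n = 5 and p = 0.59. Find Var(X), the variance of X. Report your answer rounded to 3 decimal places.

Per component, I: μ=0.7, E[X²]=0.98; II: μ=3.99, E[X²]=17.6358; III: μ=7.9, E[X²]=124.82; IV: μ=2.95, E[X²]=9.912.
E[X] = 0.33·0.7 + 0.18·3.99 + 0.28·7.9 + 0.21·2.95 = 3.7807.
E[X²] = 0.33·0.98 + 0.18·17.6358 + 0.28·124.82 + 0.21·9.912 = 40.529.
Var(X) = E[X²] − (E[X])² = 40.529 − 14.2937 = 26.2353.

26.235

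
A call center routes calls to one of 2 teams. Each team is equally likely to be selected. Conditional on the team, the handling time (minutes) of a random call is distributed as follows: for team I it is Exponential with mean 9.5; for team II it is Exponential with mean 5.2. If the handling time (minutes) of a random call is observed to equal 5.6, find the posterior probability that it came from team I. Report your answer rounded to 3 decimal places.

0.471

Likelihoods f(5.6 | ·): I: 0.058381; II: 0.0655081.
Posterior ∝ prior × likelihood. Numerator for I: 0.5·0.058381 = 0.0291905.
Normalizing constant: 0.5·0.058381 + 0.5·0.0655081 = 0.0619445.
P(I | observation) = 0.0291905 / 0.0619445 = 0.471236.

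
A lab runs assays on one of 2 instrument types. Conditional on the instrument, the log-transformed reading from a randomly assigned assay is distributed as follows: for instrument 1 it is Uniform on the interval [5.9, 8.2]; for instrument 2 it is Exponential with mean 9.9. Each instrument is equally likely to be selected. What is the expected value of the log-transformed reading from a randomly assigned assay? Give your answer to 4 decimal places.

Component means — 1: 7.05; 2: 9.9.
E[X] = 0.5·7.05 + 0.5·9.9 = 8.475.

8.4750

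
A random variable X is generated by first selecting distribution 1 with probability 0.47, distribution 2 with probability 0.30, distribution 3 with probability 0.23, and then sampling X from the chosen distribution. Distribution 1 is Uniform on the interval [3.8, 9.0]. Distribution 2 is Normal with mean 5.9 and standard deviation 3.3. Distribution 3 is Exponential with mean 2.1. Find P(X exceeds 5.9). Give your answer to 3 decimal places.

Conditional on each component, P(X > 5.9): 1: 0.596154; 2: 0.5; 3: 0.0602337.
By total probability, P(X > 5.9) = 0.47·0.596154 + 0.3·0.5 + 0.23·0.0602337 = 0.444046.

0.444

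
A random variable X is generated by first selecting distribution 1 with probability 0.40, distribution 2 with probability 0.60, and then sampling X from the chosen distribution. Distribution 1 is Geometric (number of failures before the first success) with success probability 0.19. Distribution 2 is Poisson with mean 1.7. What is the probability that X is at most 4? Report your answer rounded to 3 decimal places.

0.843

Conditional on each component, P(X ≤ 4): 1: 0.651322; 2: 0.970385.
By total probability, P(X ≤ 4) = 0.4·0.651322 + 0.6·0.970385 = 0.84276.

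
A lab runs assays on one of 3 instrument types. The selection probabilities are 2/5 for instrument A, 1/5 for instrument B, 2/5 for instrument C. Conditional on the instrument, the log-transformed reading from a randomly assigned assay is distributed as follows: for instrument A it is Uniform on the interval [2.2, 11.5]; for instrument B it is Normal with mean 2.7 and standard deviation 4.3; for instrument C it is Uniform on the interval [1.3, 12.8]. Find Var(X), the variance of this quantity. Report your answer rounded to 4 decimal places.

Per component, A: μ=6.85, E[X²]=54.13; B: μ=2.7, E[X²]=25.78; C: μ=7.05, E[X²]=60.7233.
E[X] = 0.4·6.85 + 0.2·2.7 + 0.4·7.05 = 6.1.
E[X²] = 0.4·54.13 + 0.2·25.78 + 0.4·60.7233 = 51.0973.
Var(X) = E[X²] − (E[X])² = 51.0973 − 37.21 = 13.8873.

13.8873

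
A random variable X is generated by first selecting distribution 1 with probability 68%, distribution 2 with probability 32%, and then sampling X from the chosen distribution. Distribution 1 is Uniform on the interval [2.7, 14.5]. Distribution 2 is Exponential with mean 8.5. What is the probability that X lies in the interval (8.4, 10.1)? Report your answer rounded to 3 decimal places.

Conditional on each component, P(8.4 < X < 10.1): 1: 0.144068; 2: 0.0674744.
By total probability, P(8.4 < X < 10.1) = 0.68·0.144068 + 0.32·0.0674744 = 0.119558.

0.120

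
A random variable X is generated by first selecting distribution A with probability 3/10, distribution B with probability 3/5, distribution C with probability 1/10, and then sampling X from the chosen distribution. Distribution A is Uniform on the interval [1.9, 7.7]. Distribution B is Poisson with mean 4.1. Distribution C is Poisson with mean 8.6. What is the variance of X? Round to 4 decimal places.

5.8974

Per component, A: μ=4.8, E[X²]=25.8433; B: μ=4.1, E[X²]=20.91; C: μ=8.6, E[X²]=82.56.
E[X] = 0.3·4.8 + 0.6·4.1 + 0.1·8.6 = 4.76.
E[X²] = 0.3·25.8433 + 0.6·20.91 + 0.1·82.56 = 28.555.
Var(X) = E[X²] − (E[X])² = 28.555 − 22.6576 = 5.8974.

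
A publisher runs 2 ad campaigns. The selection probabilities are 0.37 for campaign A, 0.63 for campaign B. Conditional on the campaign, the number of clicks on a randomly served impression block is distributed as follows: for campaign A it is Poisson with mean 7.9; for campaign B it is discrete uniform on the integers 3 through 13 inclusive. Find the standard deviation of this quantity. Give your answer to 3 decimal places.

3.037

Per component, A: μ=7.9, E[X²]=70.31; B: μ=8, E[X²]=74.
E[X] = 0.37·7.9 + 0.63·8 = 7.963.
E[X²] = 0.37·70.31 + 0.63·74 = 72.6347.
Var(X) = E[X²] − (E[X])² = 72.6347 − 63.4094 = 9.22533.
SD(X) = √9.22533 = 3.03732.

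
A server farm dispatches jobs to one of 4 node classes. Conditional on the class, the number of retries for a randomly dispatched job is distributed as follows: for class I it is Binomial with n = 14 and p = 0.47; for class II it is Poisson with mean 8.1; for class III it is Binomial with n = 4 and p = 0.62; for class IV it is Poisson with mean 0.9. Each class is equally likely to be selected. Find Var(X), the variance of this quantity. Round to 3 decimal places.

11.939

Per component, I: μ=6.58, E[X²]=46.7838; II: μ=8.1, E[X²]=73.71; III: μ=2.48, E[X²]=7.0928; IV: μ=0.9, E[X²]=1.71.
E[X] = 0.25·6.58 + 0.25·8.1 + 0.25·2.48 + 0.25·0.9 = 4.515.
E[X²] = 0.25·46.7838 + 0.25·73.71 + 0.25·7.0928 + 0.25·1.71 = 32.3241.
Var(X) = E[X²] − (E[X])² = 32.3241 − 20.3852 = 11.9389.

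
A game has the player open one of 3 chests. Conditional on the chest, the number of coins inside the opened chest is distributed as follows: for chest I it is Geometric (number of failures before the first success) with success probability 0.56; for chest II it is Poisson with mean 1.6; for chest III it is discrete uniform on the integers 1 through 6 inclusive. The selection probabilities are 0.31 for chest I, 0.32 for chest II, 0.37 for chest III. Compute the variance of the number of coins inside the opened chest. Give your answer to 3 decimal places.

3.364

Per component, I: μ=0.785714, E[X²]=2.02041; II: μ=1.6, E[X²]=4.16; III: μ=3.5, E[X²]=15.1667.
E[X] = 0.31·0.785714 + 0.32·1.6 + 0.37·3.5 = 2.05057.
E[X²] = 0.31·2.02041 + 0.32·4.16 + 0.37·15.1667 = 7.56919.
Var(X) = E[X²] − (E[X])² = 7.56919 − 4.20484 = 3.36435.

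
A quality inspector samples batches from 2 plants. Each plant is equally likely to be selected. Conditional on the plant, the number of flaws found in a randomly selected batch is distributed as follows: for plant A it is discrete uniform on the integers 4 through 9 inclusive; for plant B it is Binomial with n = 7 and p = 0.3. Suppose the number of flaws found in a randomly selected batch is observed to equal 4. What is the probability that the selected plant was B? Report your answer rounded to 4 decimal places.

0.3685

Likelihoods P(X=4 | ·): A: 0.166667; B: 0.0972405.
Posterior ∝ prior × likelihood. Numerator for B: 0.5·0.0972405 = 0.0486202.
Normalizing constant: 0.5·0.166667 + 0.5·0.0972405 = 0.131954.
P(B | observation) = 0.0486202 / 0.131954 = 0.368465.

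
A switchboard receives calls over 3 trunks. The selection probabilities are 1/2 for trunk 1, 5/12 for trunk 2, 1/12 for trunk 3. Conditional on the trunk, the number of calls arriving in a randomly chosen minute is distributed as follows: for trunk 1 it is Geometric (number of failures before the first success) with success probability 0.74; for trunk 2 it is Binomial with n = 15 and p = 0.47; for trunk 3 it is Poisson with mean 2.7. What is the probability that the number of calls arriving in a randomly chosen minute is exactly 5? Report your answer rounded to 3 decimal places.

Conditional on each trunk, P(X = 5): 1: 0.000879222; 2: 0.120449; 3: 0.0803605.
By total probability, P(X = 5) = 0.5·0.000879222 + 0.416667·0.120449 + 0.0833333·0.0803605 = 0.0573234.

0.057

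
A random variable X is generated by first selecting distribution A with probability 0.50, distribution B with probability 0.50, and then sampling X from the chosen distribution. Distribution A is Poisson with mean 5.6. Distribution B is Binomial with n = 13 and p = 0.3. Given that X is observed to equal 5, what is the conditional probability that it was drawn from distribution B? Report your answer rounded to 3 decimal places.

Likelihoods P(X=5 | ·): A: 0.169711; B: 0.180289.
Posterior ∝ prior × likelihood. Numerator for B: 0.5·0.180289 = 0.0901445.
Normalizing constant: 0.5·0.169711 + 0.5·0.180289 = 0.175.
P(B | observation) = 0.0901445 / 0.175 = 0.515111.

0.515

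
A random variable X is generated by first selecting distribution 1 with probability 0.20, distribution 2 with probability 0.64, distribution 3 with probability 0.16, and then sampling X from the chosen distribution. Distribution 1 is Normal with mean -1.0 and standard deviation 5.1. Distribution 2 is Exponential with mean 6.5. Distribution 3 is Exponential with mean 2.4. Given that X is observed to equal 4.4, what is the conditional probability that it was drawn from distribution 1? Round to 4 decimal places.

0.1283

Likelihoods f(4.4 | ·): 1: 0.0446575; 2: 0.0781813; 3: 0.0666166.
Posterior ∝ prior × likelihood. Numerator for 1: 0.2·0.0446575 = 0.0089315.
Normalizing constant: 0.2·0.0446575 + 0.64·0.0781813 + 0.16·0.0666166 = 0.0696262.
P(1 | observation) = 0.0089315 / 0.0696262 = 0.128278.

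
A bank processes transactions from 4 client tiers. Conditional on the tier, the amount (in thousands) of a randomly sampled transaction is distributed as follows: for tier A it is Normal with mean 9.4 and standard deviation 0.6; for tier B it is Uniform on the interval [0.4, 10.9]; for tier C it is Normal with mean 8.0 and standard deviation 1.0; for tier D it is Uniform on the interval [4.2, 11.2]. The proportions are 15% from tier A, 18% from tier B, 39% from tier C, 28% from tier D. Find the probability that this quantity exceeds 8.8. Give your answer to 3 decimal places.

0.341

Conditional on each tier, P(X > 8.8): A: 0.841345; B: 0.2; C: 0.211855; D: 0.342857.
By total probability, P(X > 8.8) = 0.15·0.841345 + 0.18·0.2 + 0.39·0.211855 + 0.28·0.342857 = 0.340825.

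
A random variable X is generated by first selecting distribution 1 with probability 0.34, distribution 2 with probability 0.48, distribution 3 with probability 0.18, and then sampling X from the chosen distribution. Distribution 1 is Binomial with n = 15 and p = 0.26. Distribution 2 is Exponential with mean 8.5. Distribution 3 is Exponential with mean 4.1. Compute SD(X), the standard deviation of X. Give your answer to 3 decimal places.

Per component, 1: μ=3.9, E[X²]=18.096; 2: μ=8.5, E[X²]=144.5; 3: μ=4.1, E[X²]=33.62.
E[X] = 0.34·3.9 + 0.48·8.5 + 0.18·4.1 = 6.144.
E[X²] = 0.34·18.096 + 0.48·144.5 + 0.18·33.62 = 81.5642.
Var(X) = E[X²] − (E[X])² = 81.5642 − 37.7487 = 43.8155.
SD(X) = √43.8155 = 6.61933.

6.619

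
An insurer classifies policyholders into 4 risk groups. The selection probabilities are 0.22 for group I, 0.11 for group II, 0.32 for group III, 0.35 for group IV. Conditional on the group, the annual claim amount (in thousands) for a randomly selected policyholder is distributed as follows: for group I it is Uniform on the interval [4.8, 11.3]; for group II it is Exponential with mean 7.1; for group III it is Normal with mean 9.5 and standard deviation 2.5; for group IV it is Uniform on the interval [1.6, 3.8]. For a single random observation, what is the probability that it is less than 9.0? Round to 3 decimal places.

0.706

Conditional on each group, P(X < 9.0): I: 0.646154; II: 0.718495; III: 0.42074; IV: 1.
By total probability, P(X < 9.0) = 0.22·0.646154 + 0.11·0.718495 + 0.32·0.42074 + 0.35·1 = 0.705825.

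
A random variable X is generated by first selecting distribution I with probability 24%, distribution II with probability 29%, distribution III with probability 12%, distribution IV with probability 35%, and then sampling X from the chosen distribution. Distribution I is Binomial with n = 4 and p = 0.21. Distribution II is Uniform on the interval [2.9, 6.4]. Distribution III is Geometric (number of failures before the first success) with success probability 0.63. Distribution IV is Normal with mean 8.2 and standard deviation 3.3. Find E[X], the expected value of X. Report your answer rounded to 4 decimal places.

4.4906

Component means — I: 0.84; II: 4.65; III: 0.587302; IV: 8.2.
E[X] = 0.24·0.84 + 0.29·4.65 + 0.12·0.587302 + 0.35·8.2 = 4.49058.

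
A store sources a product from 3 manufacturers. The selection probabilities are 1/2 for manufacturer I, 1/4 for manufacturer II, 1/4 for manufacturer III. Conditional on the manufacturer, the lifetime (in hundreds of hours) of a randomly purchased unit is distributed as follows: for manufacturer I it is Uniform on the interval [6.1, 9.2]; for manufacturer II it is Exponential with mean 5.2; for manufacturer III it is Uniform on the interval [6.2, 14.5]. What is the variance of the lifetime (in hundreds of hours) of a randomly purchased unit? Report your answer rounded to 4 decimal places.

11.9148

Per component, I: μ=7.65, E[X²]=59.3233; II: μ=5.2, E[X²]=54.08; III: μ=10.35, E[X²]=112.863.
E[X] = 0.5·7.65 + 0.25·5.2 + 0.25·10.35 = 7.7125.
E[X²] = 0.5·59.3233 + 0.25·54.08 + 0.25·112.863 = 71.3975.
Var(X) = E[X²] − (E[X])² = 71.3975 − 59.4827 = 11.9148.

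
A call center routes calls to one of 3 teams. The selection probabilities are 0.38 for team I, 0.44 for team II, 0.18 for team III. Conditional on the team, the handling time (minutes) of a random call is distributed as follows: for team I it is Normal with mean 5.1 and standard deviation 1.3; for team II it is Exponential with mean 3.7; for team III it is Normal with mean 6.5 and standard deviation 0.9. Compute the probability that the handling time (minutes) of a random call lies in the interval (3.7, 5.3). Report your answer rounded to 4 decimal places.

Conditional on each team, P(3.7 < X < 5.3): I: 0.420377; II: 0.129152; III: 0.0902793.
By total probability, P(3.7 < X < 5.3) = 0.38·0.420377 + 0.44·0.129152 + 0.18·0.0902793 = 0.23282.

0.2328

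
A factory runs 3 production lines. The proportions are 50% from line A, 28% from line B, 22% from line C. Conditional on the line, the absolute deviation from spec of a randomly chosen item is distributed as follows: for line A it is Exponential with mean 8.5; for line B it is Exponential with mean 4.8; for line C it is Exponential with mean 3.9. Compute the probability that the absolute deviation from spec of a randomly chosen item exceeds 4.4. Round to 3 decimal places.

0.481

Conditional on each line, P(X > 4.4): A: 0.595921; B: 0.39985; C: 0.323614.
By total probability, P(X > 4.4) = 0.5·0.595921 + 0.28·0.39985 + 0.22·0.323614 = 0.481113.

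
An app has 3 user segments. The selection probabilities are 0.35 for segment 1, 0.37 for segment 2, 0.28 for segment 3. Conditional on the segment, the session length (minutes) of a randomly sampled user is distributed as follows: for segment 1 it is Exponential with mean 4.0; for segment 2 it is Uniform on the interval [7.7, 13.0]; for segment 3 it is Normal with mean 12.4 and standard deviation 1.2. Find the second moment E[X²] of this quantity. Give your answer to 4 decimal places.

For each component E[X²] = Var + (mean)², giving 1: 32; 2: 109.463; 3: 155.2.
Overall E[X²] = 0.35·32 + 0.37·109.463 + 0.28·155.2 = 95.1574.

95.1574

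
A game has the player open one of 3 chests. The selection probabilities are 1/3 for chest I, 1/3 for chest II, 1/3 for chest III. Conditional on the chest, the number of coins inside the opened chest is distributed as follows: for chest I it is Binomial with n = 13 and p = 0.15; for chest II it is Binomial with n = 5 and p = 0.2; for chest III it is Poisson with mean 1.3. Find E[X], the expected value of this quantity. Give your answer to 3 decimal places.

Component means — I: 1.95; II: 1; III: 1.3.
E[X] = 0.333333·1.95 + 0.333333·1 + 0.333333·1.3 = 1.41667.

1.417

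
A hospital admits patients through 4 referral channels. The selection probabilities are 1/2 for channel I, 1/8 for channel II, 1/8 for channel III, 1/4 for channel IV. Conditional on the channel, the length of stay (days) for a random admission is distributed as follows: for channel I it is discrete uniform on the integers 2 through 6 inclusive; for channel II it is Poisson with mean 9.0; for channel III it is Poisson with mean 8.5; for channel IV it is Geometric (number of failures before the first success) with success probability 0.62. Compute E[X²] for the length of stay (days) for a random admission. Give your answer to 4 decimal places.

30.6848

For each component E[X²] = Var + (mean)², giving I: 18; II: 90; III: 80.75; IV: 1.3642.
Overall E[X²] = 0.5·18 + 0.125·90 + 0.125·80.75 + 0.25·1.3642 = 30.6848.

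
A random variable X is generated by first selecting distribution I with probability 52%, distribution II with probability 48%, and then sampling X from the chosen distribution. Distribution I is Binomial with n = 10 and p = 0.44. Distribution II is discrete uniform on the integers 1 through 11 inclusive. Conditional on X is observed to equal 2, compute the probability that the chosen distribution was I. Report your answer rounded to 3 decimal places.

0.501

Likelihoods P(X=2 | ·): I: 0.0842601; II: 0.0909091.
Posterior ∝ prior × likelihood. Numerator for I: 0.52·0.0842601 = 0.0438153.
Normalizing constant: 0.52·0.0842601 + 0.48·0.0909091 = 0.0874516.
P(I | observation) = 0.0438153 / 0.0874516 = 0.501023.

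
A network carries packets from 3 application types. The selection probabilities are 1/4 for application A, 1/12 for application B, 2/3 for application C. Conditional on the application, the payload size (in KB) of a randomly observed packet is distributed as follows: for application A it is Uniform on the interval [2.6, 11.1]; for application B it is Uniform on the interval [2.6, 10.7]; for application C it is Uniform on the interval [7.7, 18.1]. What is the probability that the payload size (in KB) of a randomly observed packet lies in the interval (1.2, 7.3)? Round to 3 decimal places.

Conditional on each application, P(1.2 < X < 7.3): A: 0.552941; B: 0.580247; C: 0.
By total probability, P(1.2 < X < 7.3) = 0.25·0.552941 + 0.0833333·0.580247 + 0.666667·0 = 0.186589.

0.187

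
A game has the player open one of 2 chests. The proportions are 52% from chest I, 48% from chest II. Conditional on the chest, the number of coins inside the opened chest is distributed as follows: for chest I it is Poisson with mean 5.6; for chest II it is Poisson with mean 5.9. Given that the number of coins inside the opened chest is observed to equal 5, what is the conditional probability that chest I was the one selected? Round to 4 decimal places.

Likelihoods P(X=5 | ·): I: 0.169711; II: 0.163208.
Posterior ∝ prior × likelihood. Numerator for I: 0.52·0.169711 = 0.0882497.
Normalizing constant: 0.52·0.169711 + 0.48·0.163208 = 0.16659.
P(I | observation) = 0.0882497 / 0.16659 = 0.529743.

0.5297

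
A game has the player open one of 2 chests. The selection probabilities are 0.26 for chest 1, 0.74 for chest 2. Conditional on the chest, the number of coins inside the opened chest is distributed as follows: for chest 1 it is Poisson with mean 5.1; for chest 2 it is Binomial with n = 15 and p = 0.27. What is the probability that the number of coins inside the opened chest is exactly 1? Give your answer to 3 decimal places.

Conditional on each chest, P(X = 1): 1: 0.0310934; 2: 0.0494282.
By total probability, P(X = 1) = 0.26·0.0310934 + 0.74·0.0494282 = 0.0446612.

0.045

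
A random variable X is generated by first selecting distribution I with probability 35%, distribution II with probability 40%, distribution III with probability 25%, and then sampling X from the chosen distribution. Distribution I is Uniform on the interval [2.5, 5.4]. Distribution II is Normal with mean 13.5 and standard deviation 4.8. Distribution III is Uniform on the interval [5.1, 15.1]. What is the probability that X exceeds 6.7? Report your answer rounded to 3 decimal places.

0.579

Conditional on each component, P(X > 6.7): I: 0; II: 0.92171; III: 0.84.
By total probability, P(X > 6.7) = 0.35·0 + 0.4·0.92171 + 0.25·0.84 = 0.578684.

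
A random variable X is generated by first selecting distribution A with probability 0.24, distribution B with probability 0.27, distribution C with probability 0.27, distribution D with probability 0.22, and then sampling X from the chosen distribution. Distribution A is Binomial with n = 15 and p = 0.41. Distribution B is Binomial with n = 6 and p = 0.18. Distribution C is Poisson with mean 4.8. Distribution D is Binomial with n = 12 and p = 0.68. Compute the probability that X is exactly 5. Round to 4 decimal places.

Conditional on each component, P(X = 5): A: 0.177826; B: 0.000929667; C: 0.174748; D: 0.0395658.
By total probability, P(X = 5) = 0.24·0.177826 + 0.27·0.000929667 + 0.27·0.174748 + 0.22·0.0395658 = 0.0988155.

0.0988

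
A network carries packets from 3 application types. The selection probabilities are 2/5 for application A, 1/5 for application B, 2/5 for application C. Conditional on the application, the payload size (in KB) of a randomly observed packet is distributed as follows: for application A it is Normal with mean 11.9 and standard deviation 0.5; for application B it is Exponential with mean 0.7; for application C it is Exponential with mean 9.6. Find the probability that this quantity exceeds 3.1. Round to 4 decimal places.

0.6920

Conditional on each application, P(X > 3.1): A: 1; B: 0.0119315; C: 0.724034.
By total probability, P(X > 3.1) = 0.4·1 + 0.2·0.0119315 + 0.4·0.724034 = 0.692.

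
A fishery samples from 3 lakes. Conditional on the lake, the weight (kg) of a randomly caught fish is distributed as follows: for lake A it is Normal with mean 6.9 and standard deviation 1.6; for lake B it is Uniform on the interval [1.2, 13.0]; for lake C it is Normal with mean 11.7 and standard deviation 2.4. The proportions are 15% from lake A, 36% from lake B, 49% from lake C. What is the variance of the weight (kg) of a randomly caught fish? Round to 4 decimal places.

12.8118

Per component, A: μ=6.9, E[X²]=50.17; B: μ=7.1, E[X²]=62.0133; C: μ=11.7, E[X²]=142.65.
E[X] = 0.15·6.9 + 0.36·7.1 + 0.49·11.7 = 9.324.
E[X²] = 0.15·50.17 + 0.36·62.0133 + 0.49·142.65 = 99.7488.
Var(X) = E[X²] − (E[X])² = 99.7488 − 86.937 = 12.8118.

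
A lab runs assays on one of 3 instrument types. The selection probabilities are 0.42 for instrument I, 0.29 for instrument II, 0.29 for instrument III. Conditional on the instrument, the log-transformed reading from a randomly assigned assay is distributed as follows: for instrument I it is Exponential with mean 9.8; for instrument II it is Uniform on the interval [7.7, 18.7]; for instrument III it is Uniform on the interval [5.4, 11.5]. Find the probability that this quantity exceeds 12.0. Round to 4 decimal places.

Conditional on each instrument, P(X > 12.0): I: 0.293908; II: 0.609091; III: 0.
By total probability, P(X > 12.0) = 0.42·0.293908 + 0.29·0.609091 + 0.29·0 = 0.300078.

0.3001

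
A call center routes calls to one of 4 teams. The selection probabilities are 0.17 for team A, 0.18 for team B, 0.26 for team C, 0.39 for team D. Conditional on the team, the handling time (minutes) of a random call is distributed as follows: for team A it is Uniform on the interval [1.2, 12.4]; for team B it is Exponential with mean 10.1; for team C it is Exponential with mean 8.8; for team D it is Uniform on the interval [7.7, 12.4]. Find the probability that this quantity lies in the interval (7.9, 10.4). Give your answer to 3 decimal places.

Conditional on each team, P(7.9 < X < 10.4): A: 0.223214; B: 0.100296; C: 0.100774; D: 0.531915.
By total probability, P(7.9 < X < 10.4) = 0.17·0.223214 + 0.18·0.100296 + 0.26·0.100774 + 0.39·0.531915 = 0.289648.

0.290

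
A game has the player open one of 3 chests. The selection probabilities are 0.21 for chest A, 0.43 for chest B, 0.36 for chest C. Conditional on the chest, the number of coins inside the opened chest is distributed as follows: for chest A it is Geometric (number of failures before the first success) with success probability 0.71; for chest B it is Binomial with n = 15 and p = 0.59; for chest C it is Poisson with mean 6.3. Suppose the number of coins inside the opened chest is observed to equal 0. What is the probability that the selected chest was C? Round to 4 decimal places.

Likelihoods P(X=0 | ·): A: 0.71; B: 1.5551e-06; C: 0.0018363.
Posterior ∝ prior × likelihood. Numerator for C: 0.36·0.0018363 = 0.00066107.
Normalizing constant: 0.21·0.71 + 0.43·1.5551e-06 + 0.36·0.0018363 = 0.149762.
P(C | observation) = 0.00066107 / 0.149762 = 0.00441414.

0.0044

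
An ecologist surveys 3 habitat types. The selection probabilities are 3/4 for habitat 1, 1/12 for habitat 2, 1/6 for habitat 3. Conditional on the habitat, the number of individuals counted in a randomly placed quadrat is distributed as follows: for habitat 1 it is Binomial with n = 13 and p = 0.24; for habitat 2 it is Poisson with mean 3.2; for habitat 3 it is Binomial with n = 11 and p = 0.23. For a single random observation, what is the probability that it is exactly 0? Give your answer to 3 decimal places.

0.034

Conditional on each habitat, P(X = 0): 1: 0.0282213; 2: 0.0407622; 3: 0.0564154.
By total probability, P(X = 0) = 0.75·0.0282213 + 0.0833333·0.0407622 + 0.166667·0.0564154 = 0.0339654.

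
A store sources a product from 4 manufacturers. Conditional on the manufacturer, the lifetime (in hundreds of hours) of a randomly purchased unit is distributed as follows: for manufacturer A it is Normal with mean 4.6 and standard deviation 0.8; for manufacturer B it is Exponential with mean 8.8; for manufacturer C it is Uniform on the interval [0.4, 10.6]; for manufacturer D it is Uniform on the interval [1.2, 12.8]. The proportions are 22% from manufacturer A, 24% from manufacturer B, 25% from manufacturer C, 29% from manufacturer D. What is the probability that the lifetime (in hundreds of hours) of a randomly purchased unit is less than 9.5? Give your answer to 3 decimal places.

0.809

Conditional on each manufacturer, P(X < 9.5): A: 1; B: 0.66025; C: 0.892157; D: 0.715517.
By total probability, P(X < 9.5) = 0.22·1 + 0.24·0.66025 + 0.25·0.892157 + 0.29·0.715517 = 0.808999.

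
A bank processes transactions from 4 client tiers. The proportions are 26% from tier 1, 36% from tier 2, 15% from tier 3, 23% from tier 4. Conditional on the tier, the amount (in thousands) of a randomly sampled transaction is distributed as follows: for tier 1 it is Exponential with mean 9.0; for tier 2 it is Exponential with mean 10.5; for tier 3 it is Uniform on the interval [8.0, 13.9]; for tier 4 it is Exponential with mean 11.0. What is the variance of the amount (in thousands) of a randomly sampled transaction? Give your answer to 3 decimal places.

Per component, 1: μ=9, E[X²]=162; 2: μ=10.5, E[X²]=220.5; 3: μ=10.95, E[X²]=122.803; 4: μ=11, E[X²]=242.
E[X] = 0.26·9 + 0.36·10.5 + 0.15·10.95 + 0.23·11 = 10.2925.
E[X²] = 0.26·162 + 0.36·220.5 + 0.15·122.803 + 0.23·242 = 195.581.
Var(X) = E[X²] − (E[X])² = 195.581 − 105.936 = 89.6449.

89.645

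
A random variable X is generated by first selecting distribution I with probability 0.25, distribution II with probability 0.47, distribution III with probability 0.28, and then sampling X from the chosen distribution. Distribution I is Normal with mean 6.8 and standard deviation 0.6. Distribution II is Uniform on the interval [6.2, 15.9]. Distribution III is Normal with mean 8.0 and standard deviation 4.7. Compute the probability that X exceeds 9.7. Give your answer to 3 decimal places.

Conditional on each component, P(X > 9.7): I: 6.71328e-07; II: 0.639175; III: 0.358787.
By total probability, P(X > 9.7) = 0.25·6.71328e-07 + 0.47·0.639175 + 0.28·0.358787 = 0.400873.

0.401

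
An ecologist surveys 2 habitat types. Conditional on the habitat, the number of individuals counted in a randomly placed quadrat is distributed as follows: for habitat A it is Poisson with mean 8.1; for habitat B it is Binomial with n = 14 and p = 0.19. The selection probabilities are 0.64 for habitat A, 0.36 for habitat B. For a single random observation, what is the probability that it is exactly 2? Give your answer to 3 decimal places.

Conditional on each habitat, P(X = 2): A: 0.0099576; B: 0.262041.
By total probability, P(X = 2) = 0.64·0.0099576 + 0.36·0.262041 = 0.100708.

0.101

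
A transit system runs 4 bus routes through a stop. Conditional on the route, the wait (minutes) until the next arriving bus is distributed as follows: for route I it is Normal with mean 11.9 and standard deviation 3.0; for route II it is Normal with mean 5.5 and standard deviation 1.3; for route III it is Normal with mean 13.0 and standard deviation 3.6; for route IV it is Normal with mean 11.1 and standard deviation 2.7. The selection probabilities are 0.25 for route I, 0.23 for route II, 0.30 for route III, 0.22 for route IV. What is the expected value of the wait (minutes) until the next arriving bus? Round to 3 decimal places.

Component means — I: 11.9; II: 5.5; III: 13; IV: 11.1.
E[X] = 0.25·11.9 + 0.23·5.5 + 0.3·13 + 0.22·11.1 = 10.582.

10.582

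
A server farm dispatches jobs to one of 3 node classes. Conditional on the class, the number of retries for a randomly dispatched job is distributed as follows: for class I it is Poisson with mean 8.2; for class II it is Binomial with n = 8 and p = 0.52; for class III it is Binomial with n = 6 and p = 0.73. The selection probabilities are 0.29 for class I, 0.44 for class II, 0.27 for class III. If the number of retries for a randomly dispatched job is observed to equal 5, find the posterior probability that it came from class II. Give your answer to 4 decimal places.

Likelihoods P(X=5 | ·): I: 0.0848542; II: 0.235466; III: 0.335838.
Posterior ∝ prior × likelihood. Numerator for II: 0.44·0.235466 = 0.103605.
Normalizing constant: 0.29·0.0848542 + 0.44·0.235466 + 0.27·0.335838 = 0.218889.
P(II | observation) = 0.103605 / 0.218889 = 0.473323.

0.4733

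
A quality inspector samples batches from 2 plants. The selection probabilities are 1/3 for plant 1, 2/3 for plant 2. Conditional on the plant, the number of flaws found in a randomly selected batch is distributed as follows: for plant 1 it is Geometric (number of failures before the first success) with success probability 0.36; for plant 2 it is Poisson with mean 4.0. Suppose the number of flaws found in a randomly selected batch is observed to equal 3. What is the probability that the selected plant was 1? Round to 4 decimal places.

Likelihoods P(X=3 | ·): 1: 0.0943718; 2: 0.195367.
Posterior ∝ prior × likelihood. Numerator for 1: 0.333333·0.0943718 = 0.0314573.
Normalizing constant: 0.333333·0.0943718 + 0.666667·0.195367 = 0.161702.
P(1 | observation) = 0.0314573 / 0.161702 = 0.194539.

0.1945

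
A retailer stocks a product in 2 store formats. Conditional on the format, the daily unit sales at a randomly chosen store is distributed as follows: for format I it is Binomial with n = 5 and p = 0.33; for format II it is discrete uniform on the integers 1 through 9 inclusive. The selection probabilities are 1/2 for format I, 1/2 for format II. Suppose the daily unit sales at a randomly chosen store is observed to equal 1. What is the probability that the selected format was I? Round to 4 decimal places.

0.7495

Likelihoods P(X=1 | ·): I: 0.332493; II: 0.111111.
Posterior ∝ prior × likelihood. Numerator for I: 0.5·0.332493 = 0.166247.
Normalizing constant: 0.5·0.332493 + 0.5·0.111111 = 0.221802.
P(I | observation) = 0.166247 / 0.221802 = 0.749527.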